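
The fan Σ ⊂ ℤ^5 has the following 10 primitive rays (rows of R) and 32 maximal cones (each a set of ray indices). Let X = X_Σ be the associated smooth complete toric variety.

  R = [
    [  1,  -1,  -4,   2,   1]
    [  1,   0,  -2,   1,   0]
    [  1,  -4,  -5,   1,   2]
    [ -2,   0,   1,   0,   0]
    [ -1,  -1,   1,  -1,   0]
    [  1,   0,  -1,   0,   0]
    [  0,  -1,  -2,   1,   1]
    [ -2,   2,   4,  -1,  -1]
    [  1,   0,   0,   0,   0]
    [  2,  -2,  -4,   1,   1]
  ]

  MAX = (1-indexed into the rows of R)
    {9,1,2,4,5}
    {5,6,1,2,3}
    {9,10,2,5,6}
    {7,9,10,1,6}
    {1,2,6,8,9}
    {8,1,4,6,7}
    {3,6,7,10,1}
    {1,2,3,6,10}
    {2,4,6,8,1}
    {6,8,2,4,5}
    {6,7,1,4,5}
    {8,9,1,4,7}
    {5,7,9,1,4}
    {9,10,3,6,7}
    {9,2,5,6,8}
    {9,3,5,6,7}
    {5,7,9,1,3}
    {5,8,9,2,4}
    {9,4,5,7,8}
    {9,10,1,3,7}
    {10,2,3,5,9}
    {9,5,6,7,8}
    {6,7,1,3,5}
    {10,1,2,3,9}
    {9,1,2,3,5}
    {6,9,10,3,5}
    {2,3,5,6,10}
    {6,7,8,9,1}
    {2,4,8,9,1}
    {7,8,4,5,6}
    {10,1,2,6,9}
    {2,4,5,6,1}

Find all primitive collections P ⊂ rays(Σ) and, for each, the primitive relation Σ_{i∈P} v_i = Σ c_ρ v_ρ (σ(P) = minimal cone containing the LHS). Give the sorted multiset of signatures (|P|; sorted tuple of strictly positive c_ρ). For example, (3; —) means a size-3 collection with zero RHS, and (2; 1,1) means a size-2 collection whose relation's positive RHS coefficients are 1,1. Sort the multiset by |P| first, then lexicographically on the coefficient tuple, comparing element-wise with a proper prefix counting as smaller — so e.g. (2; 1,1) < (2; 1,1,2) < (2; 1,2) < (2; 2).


|primitive collections| = 12. Relations:

  {8,10}:  v_{8} + v_{10} = 0 ; sig = (2; —)
  {2,7}:  v_{2} + v_{7} = v_{1} ; sig = (2; 1)
  {3,8}:  v_{3} + v_{8} = v_{5} + v_{7} ; sig = (2; 1,1)
  {4,10}:  v_{4} + v_{10} = v_{1} + v_{5} ; sig = (2; 1,1)
  {3,4}:  v_{3} + v_{4} = v_{1} + 2·v_{5} + v_{7} ; sig = (2; 1,1,2)
  {4,6,9}:  v_{4} + v_{6} + v_{9} = 0 ; sig = (3; —)
  {1,5,8}:  v_{1} + v_{5} + v_{8} = v_{4} ; sig = (3; 1)
  {5,7,10}:  v_{5} + v_{7} + v_{10} = v_{3} ; sig = (3; 1)
  {1,5,10}:  v_{1} + v_{5} + v_{10} = v_{2} + v_{3} ; sig = (3; 1,1)
  {1,5,6,9}:  v_{1} + v_{5} + v_{6} + v_{9} = v_{10} ; sig = (4; 1)
  {1,3,6,9}:  v_{1} + v_{3} + v_{6} + v_{9} = v_{7} + 2·v_{10} ; sig = (4; 1,2)
  {2,3,6,9}:  v_{2} + v_{3} + v_{6} + v_{9} = 2·v_{10} ; sig = (4; 2)

so the primitive-relation signature multiset is
{ (2; —),  (2; 1),  (2; 1,1) ×2,  (2; 1,1,2),  (3; —),  (3; 1) ×2,  (3; 1,1),  (4; 1),  (4; 1,2),  (4; 2) }


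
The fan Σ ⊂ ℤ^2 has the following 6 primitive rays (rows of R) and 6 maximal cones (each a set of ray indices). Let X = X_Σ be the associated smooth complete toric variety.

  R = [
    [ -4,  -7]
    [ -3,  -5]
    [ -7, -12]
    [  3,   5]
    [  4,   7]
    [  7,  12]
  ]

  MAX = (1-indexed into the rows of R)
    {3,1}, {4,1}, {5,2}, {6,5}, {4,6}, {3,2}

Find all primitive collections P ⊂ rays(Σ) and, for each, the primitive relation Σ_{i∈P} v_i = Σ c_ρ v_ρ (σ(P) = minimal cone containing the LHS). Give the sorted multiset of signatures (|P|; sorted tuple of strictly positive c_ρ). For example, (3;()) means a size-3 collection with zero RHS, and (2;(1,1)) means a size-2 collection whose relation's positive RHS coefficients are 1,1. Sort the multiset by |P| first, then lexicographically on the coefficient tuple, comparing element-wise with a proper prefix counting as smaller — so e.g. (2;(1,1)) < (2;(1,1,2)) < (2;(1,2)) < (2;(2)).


Σ has 9 primitive collections:

  P={1,5}:  v_{1} + v_{5} = 0  ⟹  sig = (2;())
  P={2,4}:  v_{2} + v_{4} = 0  ⟹  sig = (2;())
  P={3,6}:  v_{3} + v_{6} = 0  ⟹  sig = (2;())
  P={1,2}:  v_{1} + v_{2} = v_{3}  ⟹  sig = (2;(1))
  P={1,6}:  v_{1} + v_{6} = v_{4}  ⟹  sig = (2;(1))
  P={2,6}:  v_{2} + v_{6} = v_{5}  ⟹  sig = (2;(1))
  P={3,4}:  v_{3} + v_{4} = v_{1}  ⟹  sig = (2;(1))
  P={3,5}:  v_{3} + v_{5} = v_{2}  ⟹  sig = (2;(1))
  P={4,5}:  v_{4} + v_{5} = v_{6}  ⟹  sig = (2;(1))

Sorted signature multiset PRS(X):
[(2;()), (2;()), (2;()), (2;(1)), (2;(1)), (2;(1)), (2;(1)), (2;(1)), (2;(1))]


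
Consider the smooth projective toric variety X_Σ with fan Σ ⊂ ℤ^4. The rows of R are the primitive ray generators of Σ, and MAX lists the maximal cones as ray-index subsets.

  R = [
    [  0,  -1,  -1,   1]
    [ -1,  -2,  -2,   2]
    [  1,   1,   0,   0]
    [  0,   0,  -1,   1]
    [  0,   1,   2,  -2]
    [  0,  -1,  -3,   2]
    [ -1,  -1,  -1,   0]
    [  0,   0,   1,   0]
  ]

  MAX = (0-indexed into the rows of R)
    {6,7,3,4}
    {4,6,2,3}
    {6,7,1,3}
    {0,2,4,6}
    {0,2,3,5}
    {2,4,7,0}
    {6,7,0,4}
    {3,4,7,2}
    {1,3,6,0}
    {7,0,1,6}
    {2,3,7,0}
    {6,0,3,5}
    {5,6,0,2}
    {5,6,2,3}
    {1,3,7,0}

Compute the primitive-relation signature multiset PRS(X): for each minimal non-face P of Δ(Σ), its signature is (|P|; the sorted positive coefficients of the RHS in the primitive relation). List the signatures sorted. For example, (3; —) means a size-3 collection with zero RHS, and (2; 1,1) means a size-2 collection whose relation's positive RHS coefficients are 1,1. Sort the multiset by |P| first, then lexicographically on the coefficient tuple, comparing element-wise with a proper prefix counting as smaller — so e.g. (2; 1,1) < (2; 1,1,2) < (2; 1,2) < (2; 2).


9 collections generate NE(X_Σ); each relation:

  P={1,2}:  v_{1} + v_{2} = v_{0} + v_{3}  →  sig = (2; 1,1)
  P={1,4}:  v_{1} + v_{4} = v_{6} + v_{7}  →  sig = (2; 1,1)
  P={4,5}:  v_{4} + v_{5} = v_{2} + v_{6}  →  sig = (2; 1,1)
  P={5,7}:  v_{5} + v_{7} = v_{0} + v_{3}  →  sig = (2; 1,1)
  P={1,5}:  v_{1} + v_{5} = 2·v_{0} + 2·v_{3} + v_{6}  →  sig = (2; 1,2,2)
  P={0,3,4}:  v_{0} + v_{3} + v_{4} = 0  →  sig = (3; —)
  P={2,6,7}:  v_{2} + v_{6} + v_{7} = 0  →  sig = (3; —)
  P={0,2,3,6}:  v_{0} + v_{2} + v_{3} + v_{6} = v_{5}  →  sig = (4; 1)
  P={0,3,6,7}:  v_{0} + v_{3} + v_{6} + v_{7} = v_{1}  →  sig = (4; 1)

Signatures (|P|; sorted positive RHS coefficients), sorted:
    (2; 1,1)
    (2; 1,1)
    (2; 1,1)
    (2; 1,1)
    (2; 1,2,2)
    (3; —)
    (3; —)
    (4; 1)
    (4; 1)


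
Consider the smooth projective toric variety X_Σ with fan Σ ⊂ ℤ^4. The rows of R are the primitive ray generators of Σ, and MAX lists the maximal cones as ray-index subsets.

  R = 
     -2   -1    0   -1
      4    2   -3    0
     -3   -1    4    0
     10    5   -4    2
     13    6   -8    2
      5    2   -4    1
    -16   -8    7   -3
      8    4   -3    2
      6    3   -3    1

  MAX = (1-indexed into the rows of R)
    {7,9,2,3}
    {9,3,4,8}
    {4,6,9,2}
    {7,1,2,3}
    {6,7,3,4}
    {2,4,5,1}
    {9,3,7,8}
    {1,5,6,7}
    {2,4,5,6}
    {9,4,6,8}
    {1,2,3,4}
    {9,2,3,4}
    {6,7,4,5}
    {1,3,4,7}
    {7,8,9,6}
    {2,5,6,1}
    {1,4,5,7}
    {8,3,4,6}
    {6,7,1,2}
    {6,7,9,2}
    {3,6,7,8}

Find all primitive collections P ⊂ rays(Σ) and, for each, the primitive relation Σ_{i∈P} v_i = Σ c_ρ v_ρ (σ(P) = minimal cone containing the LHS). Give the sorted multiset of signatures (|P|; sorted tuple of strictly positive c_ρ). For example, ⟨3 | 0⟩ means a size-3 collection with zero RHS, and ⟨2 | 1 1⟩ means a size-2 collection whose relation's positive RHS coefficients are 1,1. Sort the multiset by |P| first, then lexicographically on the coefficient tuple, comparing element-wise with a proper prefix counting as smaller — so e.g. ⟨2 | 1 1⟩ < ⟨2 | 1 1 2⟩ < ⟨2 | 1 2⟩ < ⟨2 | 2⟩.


14 collections generate NE(X_Σ); each relation:

  {1,8}:  v_{1} + v_{8} = v_{9} — sig = ⟨2 | 1⟩
  {1,9}:  v_{1} + v_{9} = v_{2} — sig = ⟨2 | 1⟩
  {3,5}:  v_{3} + v_{5} = v_{4} — sig = ⟨2 | 1⟩
  {5,8}:  v_{5} + v_{8} = v_{4} + v_{6} + v_{9} — sig = ⟨2 | 1 1 1⟩
  {5,9}:  v_{5} + v_{9} = v_{2} + v_{4} + v_{6} — sig = ⟨2 | 1 1 1⟩
  {2,8}:  v_{2} + v_{8} = 2·v_{9} — sig = ⟨2 | 2⟩
  {1,3,6}:  v_{1} + v_{3} + v_{6} = 0 — sig = ⟨3 | 0⟩
  {4,7,9}:  v_{4} + v_{7} + v_{9} = 0 — sig = ⟨3 | 0⟩
  {1,4,6}:  v_{1} + v_{4} + v_{6} = v_{5} — sig = ⟨3 | 1⟩
  {2,3,6}:  v_{2} + v_{3} + v_{6} = v_{9} — sig = ⟨3 | 1⟩
  {2,4,7}:  v_{2} + v_{4} + v_{7} = v_{1} — sig = ⟨3 | 1⟩
  {3,6,9}:  v_{3} + v_{6} + v_{9} = v_{8} — sig = ⟨3 | 1⟩
  {4,7,8}:  v_{4} + v_{7} + v_{8} = v_{3} + v_{6} — sig = ⟨3 | 1 1⟩
  {2,5,7}:  v_{2} + v_{5} + v_{7} = 2·v_{1} + v_{6} — sig = ⟨3 | 1 2⟩

Hence PRS(X_Σ) =
{ ⟨2 | 1⟩ ×3,  ⟨2 | 1 1 1⟩ ×2,  ⟨2 | 2⟩,  ⟨3 | 0⟩ ×2,  ⟨3 | 1⟩ ×4,  ⟨3 | 1 1⟩,  ⟨3 | 1 2⟩ }


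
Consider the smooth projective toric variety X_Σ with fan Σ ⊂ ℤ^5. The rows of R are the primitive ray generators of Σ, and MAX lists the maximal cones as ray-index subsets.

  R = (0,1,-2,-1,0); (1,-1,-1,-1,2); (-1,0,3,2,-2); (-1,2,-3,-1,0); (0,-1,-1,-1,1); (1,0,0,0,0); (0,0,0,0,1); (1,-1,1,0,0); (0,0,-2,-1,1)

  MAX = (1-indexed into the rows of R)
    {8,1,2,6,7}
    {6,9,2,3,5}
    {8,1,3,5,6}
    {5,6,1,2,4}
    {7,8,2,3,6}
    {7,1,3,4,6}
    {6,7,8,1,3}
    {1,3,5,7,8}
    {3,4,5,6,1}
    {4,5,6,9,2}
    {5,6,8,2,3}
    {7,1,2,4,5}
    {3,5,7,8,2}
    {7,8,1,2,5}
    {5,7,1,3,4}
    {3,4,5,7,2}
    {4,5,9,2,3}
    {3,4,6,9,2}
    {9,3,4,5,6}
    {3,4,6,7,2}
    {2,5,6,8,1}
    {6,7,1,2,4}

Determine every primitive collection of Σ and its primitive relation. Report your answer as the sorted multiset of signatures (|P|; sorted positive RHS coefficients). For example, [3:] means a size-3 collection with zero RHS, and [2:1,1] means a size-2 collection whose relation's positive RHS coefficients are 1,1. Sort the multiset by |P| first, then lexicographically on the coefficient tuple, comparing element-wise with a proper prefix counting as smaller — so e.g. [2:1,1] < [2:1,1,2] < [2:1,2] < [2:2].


Δ(Σ) — 9 vertices, 7 min non-faces:

  P={4,8}:  v_{4} + v_{8} = v_{1}  →  sig = [2:1]
  P={8,9}:  v_{8} + v_{9} = v_{5} + v_{6}  →  sig = [2:1,1]
  P={1,9}:  v_{1} + v_{9} = v_{4} + v_{5} + v_{6}  →  sig = [2:1,1,1]
  P={7,9}:  v_{7} + v_{9} = 2·v_{2} + v_{3} + v_{4}  →  sig = [2:1,1,2]
  P={1,2,3}:  v_{1} + v_{2} + v_{3} = 0  →  sig = [3:]
  P={5,6,7}:  v_{5} + v_{6} + v_{7} = v_{2}  →  sig = [3:1]
  P={2,3,4,5,6}:  v_{2} + v_{3} + v_{4} + v_{5} + v_{6} = v_{9}  →  sig = [5:1]

Hence PRS(X_Σ) =
    [2:1]
    [2:1,1]
    [2:1,1,1]
    [2:1,1,2]
    [3:]
    [3:1]
    [5:1]


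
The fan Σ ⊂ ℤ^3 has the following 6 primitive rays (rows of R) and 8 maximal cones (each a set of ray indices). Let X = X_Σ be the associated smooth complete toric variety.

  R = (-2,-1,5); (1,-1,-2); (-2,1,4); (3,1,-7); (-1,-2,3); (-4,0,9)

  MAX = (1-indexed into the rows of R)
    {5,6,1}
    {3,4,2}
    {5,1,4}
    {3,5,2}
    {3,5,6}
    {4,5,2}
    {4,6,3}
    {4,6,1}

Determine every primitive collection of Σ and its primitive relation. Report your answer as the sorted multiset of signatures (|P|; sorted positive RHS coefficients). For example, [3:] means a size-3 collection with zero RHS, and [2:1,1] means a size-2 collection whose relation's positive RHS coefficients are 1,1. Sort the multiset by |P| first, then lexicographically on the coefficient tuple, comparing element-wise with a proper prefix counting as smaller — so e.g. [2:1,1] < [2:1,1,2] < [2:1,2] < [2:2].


Minimal non-faces — 5 found among 6 rays, 8 max cones:

  P={1,2}:  v_{1} + v_{2} = v_{5}  ⇒ sig = [2:1]
  P={1,3}:  v_{1} + v_{3} = v_{6}  ⇒ sig = [2:1]
  P={2,6}:  v_{2} + v_{6} = v_{3} + v_{5}  ⇒ sig = [2:1,1]
  P={3,4,5}:  v_{3} + v_{4} + v_{5} = 0  ⇒ sig = [3:]
  P={4,5,6}:  v_{4} + v_{5} + v_{6} = v_{1}  ⇒ sig = [3:1]

Sorted signature multiset PRS(X):
[[2:1], [2:1], [2:1,1], [3:], [3:1]]


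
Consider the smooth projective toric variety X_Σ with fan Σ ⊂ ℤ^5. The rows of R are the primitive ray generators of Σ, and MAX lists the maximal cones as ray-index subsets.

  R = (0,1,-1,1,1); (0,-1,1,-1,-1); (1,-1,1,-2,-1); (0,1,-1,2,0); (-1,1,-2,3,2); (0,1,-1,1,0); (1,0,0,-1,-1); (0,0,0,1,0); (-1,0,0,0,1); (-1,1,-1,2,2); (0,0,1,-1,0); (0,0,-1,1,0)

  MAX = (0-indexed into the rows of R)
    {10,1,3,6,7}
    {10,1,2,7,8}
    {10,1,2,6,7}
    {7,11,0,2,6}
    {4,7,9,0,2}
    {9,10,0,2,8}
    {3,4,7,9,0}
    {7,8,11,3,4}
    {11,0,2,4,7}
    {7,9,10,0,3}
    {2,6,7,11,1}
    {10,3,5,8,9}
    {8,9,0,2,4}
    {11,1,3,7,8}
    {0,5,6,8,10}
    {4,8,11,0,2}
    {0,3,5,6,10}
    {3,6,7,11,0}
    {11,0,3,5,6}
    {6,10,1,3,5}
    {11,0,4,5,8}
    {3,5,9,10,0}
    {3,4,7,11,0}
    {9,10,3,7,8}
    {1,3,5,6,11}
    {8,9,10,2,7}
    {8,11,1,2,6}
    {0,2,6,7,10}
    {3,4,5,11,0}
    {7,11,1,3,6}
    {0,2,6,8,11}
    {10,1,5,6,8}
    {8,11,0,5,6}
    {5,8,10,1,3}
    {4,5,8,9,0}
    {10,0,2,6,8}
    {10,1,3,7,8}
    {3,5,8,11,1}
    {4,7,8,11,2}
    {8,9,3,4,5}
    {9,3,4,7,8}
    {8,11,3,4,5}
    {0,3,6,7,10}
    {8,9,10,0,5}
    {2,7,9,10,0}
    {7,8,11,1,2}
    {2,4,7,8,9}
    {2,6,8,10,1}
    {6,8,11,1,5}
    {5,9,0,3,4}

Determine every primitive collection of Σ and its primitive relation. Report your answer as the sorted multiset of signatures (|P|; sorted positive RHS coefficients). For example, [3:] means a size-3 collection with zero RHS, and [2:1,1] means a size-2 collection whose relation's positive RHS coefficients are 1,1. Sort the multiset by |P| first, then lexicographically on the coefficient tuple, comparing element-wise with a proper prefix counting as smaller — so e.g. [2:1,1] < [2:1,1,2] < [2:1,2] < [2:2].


Δ(Σ) — 12 vertices, 15 min non-faces:

  {0,1}:  v_{0} + v_{1} = 0 — sig = [2:]
  {10,11}:  v_{10} + v_{11} = 0 — sig = [2:]
  {2,5}:  v_{2} + v_{5} = v_{6} — sig = [2:1]
  {4,10}:  v_{4} + v_{10} = v_{9} — sig = [2:1]
  {5,7}:  v_{5} + v_{7} = v_{3} — sig = [2:1]
  {6,9}:  v_{6} + v_{9} = v_{0} — sig = [2:1]
  {9,11}:  v_{9} + v_{11} = v_{4} — sig = [2:1]
  {1,9}:  v_{1} + v_{9} = v_{7} + v_{8} — sig = [2:1,1]
  {2,3}:  v_{2} + v_{3} = v_{6} + v_{7} — sig = [2:1,1]
  {4,6}:  v_{4} + v_{6} = v_{0} + v_{11} — sig = [2:1,1]
  {1,4}:  v_{1} + v_{4} = v_{7} + v_{8} + v_{11} — sig = [2:1,1,1]
  {6,7,8}:  v_{6} + v_{7} + v_{8} = 0 — sig = [3:]
  {0,7,8}:  v_{0} + v_{7} + v_{8} = v_{9} — sig = [3:1]
  {3,6,8}:  v_{3} + v_{6} + v_{8} = v_{5} — sig = [3:1]
  {0,3,8}:  v_{0} + v_{3} + v_{8} = v_{5} + v_{9} — sig = [3:1,1]

Hence PRS(X_Σ) =
    [2:]
    [2:]
    [2:1]
    [2:1]
    [2:1]
    [2:1]
    [2:1]
    [2:1,1]
    [2:1,1]
    [2:1,1]
    [2:1,1,1]
    [3:]
    [3:1]
    [3:1]
    [3:1,1]


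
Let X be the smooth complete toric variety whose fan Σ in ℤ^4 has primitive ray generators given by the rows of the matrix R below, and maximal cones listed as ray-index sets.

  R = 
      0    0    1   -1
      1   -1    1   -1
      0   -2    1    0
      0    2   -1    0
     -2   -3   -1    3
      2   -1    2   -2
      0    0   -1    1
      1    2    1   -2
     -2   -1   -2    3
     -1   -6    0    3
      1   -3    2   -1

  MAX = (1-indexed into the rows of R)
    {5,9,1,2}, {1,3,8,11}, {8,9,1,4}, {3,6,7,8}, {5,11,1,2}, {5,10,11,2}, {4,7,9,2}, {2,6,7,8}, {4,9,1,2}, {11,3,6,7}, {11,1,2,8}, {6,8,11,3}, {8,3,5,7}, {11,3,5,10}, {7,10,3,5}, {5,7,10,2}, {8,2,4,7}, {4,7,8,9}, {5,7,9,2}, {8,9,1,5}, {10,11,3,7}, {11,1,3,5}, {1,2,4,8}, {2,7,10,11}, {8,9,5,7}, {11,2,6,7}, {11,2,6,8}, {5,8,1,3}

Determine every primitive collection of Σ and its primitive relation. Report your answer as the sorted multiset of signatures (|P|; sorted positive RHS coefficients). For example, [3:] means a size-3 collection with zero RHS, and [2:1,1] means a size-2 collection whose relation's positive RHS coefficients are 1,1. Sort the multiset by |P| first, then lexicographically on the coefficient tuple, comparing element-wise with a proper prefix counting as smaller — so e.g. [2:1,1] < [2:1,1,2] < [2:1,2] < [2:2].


21 minimal non-faces of Δ(Σ) (on 11 rays):

  P={1,7}:  v_{1} + v_{7} = 0  →  sig = [2:]
  P={3,4}:  v_{3} + v_{4} = 0  →  sig = [2:]
  P={2,3}:  v_{2} + v_{3} = v_{11}  →  sig = [2:1]
  P={3,9}:  v_{3} + v_{9} = v_{5}  →  sig = [2:1]
  P={4,5}:  v_{4} + v_{5} = v_{9}  →  sig = [2:1]
  P={4,11}:  v_{4} + v_{11} = v_{2}  →  sig = [2:1]
  P={1,6}:  v_{1} + v_{6} = v_{8} + v_{11}  →  sig = [2:1,1]
  P={1,10}:  v_{1} + v_{10} = v_{5} + v_{11}  →  sig = [2:1,1]
  P={6,9}:  v_{6} + v_{9} = v_{3} + v_{7}  →  sig = [2:1,1]
  P={9,11}:  v_{9} + v_{11} = v_{2} + v_{5}  →  sig = [2:1,1]
  P={4,6}:  v_{4} + v_{6} = v_{2} + v_{7} + v_{8}  →  sig = [2:1,1,1]
  P={4,10}:  v_{4} + v_{10} = v_{2} + v_{5} + v_{7}  →  sig = [2:1,1,1]
  P={9,10}:  v_{9} + v_{10} = v_{2} + 2·v_{5} + v_{7}  →  sig = [2:1,1,2]
  P={5,6}:  v_{5} + v_{6} = 2·v_{3} + v_{7}  →  sig = [2:1,2]
  P={8,10}:  v_{8} + v_{10} = 2·v_{3} + v_{7}  →  sig = [2:1,2]
  P={6,10}:  v_{6} + v_{10} = 2·v_{3} + 2·v_{7} + v_{11}  →  sig = [2:1,2,2]
  P={2,8,9}:  v_{2} + v_{8} + v_{9} = 0  →  sig = [3:]
  P={2,5,8}:  v_{2} + v_{5} + v_{8} = v_{3}  →  sig = [3:1]
  P={5,7,11}:  v_{5} + v_{7} + v_{11} = v_{10}  →  sig = [3:1]
  P={7,8,11}:  v_{7} + v_{8} + v_{11} = v_{6}  →  sig = [3:1]
  P={5,8,11}:  v_{5} + v_{8} + v_{11} = 2·v_{3}  →  sig = [3:2]

Signatures (|P|; sorted positive RHS coefficients), sorted:
[[2:], [2:], [2:1], [2:1], [2:1], [2:1], [2:1,1], [2:1,1], [2:1,1], [2:1,1], [2:1,1,1], [2:1,1,1], [2:1,1,2], [2:1,2], [2:1,2], [2:1,2,2], [3:], [3:1], [3:1], [3:1], [3:2]]


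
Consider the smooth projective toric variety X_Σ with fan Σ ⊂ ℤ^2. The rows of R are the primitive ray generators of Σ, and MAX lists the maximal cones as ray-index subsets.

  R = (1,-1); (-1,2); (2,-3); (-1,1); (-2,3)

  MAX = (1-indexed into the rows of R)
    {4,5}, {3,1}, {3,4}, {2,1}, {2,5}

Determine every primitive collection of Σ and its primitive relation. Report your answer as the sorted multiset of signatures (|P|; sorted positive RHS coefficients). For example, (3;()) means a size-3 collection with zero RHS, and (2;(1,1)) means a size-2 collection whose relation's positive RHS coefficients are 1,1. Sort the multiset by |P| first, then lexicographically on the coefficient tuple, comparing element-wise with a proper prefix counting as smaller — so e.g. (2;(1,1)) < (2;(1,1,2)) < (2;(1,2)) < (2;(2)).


Primitive collections (5):

  {1,4}:  v_{1} + v_{4} = 0  ⟹  sig = (2;())
  {3,5}:  v_{3} + v_{5} = 0  ⟹  sig = (2;())
  {1,5}:  v_{1} + v_{5} = v_{2}  ⟹  sig = (2;(1))
  {2,3}:  v_{2} + v_{3} = v_{1}  ⟹  sig = (2;(1))
  {2,4}:  v_{2} + v_{4} = v_{5}  ⟹  sig = (2;(1))

Sorted signature multiset PRS(X):
[(2;()), (2;()), (2;(1)), (2;(1)), (2;(1))]


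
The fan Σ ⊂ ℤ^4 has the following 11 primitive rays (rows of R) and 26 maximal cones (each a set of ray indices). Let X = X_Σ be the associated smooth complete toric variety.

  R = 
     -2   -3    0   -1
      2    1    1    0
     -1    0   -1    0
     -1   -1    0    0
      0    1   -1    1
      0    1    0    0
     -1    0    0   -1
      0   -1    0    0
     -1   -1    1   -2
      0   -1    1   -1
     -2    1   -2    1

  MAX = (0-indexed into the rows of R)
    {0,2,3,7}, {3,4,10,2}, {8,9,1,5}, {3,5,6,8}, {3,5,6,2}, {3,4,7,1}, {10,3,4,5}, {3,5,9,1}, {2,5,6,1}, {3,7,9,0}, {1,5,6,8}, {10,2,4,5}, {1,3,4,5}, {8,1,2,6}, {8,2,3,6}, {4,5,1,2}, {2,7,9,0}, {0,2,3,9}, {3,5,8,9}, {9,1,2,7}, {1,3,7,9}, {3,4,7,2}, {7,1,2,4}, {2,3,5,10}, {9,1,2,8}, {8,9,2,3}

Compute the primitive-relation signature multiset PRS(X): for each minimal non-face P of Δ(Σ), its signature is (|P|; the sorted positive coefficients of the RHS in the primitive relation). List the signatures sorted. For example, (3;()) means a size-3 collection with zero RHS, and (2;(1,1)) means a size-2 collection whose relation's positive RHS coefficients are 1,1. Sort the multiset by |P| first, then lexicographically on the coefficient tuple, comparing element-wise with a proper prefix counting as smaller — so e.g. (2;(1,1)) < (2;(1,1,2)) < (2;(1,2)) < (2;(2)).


Minimal non-faces — 25 found among 11 rays, 26 max cones:

  P={4,9}:  v_{4} + v_{9} = 0  ⇒ sig = (2;())
  P={5,7}:  v_{5} + v_{7} = 0  ⇒ sig = (2;())
  P={4,8}:  v_{4} + v_{8} = v_{6}  ⇒ sig = (2;(1))
  P={6,9}:  v_{6} + v_{9} = v_{8}  ⇒ sig = (2;(1))
  P={0,1}:  v_{0} + v_{1} = v_{7} + v_{9}  ⇒ sig = (2;(1,1))
  P={1,10}:  v_{1} + v_{10} = v_{4} + v_{5}  ⇒ sig = (2;(1,1))
  P={4,6}:  v_{4} + v_{6} = v_{2} + v_{5}  ⇒ sig = (2;(1,1))
  P={6,7}:  v_{6} + v_{7} = v_{2} + v_{9}  ⇒ sig = (2;(1,1))
  P={0,4}:  v_{0} + v_{4} = v_{2} + v_{3} + v_{7}  ⇒ sig = (2;(1,1,1))
  P={0,5}:  v_{0} + v_{5} = v_{2} + v_{3} + v_{9}  ⇒ sig = (2;(1,1,1))
  P={7,10}:  v_{7} + v_{10} = v_{2} + v_{3} + v_{4}  ⇒ sig = (2;(1,1,1))
  P={9,10}:  v_{9} + v_{10} = v_{2} + v_{3} + v_{5}  ⇒ sig = (2;(1,1,1))
  P={8,10}:  v_{8} + v_{10} = v_{2} + v_{3} + v_{5} + v_{6}  ⇒ sig = (2;(1,1,1,1))
  P={7,8}:  v_{7} + v_{8} = v_{2} + 2·v_{9}  ⇒ sig = (2;(1,2))
  P={0,6}:  v_{0} + v_{6} = 2·v_{2} + v_{3} + 2·v_{9}  ⇒ sig = (2;(1,2,2))
  P={6,10}:  v_{6} + v_{10} = 2·v_{2} + v_{3} + 2·v_{5}  ⇒ sig = (2;(1,2,2))
  P={0,8}:  v_{0} + v_{8} = 2·v_{2} + v_{3} + 3·v_{9}  ⇒ sig = (2;(1,2,3))
  P={0,10}:  v_{0} + v_{10} = 2·v_{2} + 2·v_{3}  ⇒ sig = (2;(2,2))
  P={1,2,3}:  v_{1} + v_{2} + v_{3} = 0  ⇒ sig = (3;())
  P={2,5,9}:  v_{2} + v_{5} + v_{9} = v_{6}  ⇒ sig = (3;(1))
  P={1,3,6}:  v_{1} + v_{3} + v_{6} = v_{5} + v_{9}  ⇒ sig = (3;(1,1))
  P={1,3,8}:  v_{1} + v_{3} + v_{8} = v_{5} + 2·v_{9}  ⇒ sig = (3;(1,2))
  P={2,5,8}:  v_{2} + v_{5} + v_{8} = 2·v_{6}  ⇒ sig = (3;(2))
  P={2,3,4,5}:  v_{2} + v_{3} + v_{4} + v_{5} = v_{10}  ⇒ sig = (4;(1))
  P={2,3,7,9}:  v_{2} + v_{3} + v_{7} + v_{9} = v_{0}  ⇒ sig = (4;(1))

Hence PRS(X_Σ) =
[(2;()), (2;()), (2;(1)), (2;(1)), (2;(1,1)), (2;(1,1)), (2;(1,1)), (2;(1,1)), (2;(1,1,1)), (2;(1,1,1)), (2;(1,1,1)), (2;(1,1,1)), (2;(1,1,1,1)), (2;(1,2)), (2;(1,2,2)), (2;(1,2,2)), (2;(1,2,3)), (2;(2,2)), (3;()), (3;(1)), (3;(1,1)), (3;(1,2)), (3;(2)), (4;(1)), (4;(1))]


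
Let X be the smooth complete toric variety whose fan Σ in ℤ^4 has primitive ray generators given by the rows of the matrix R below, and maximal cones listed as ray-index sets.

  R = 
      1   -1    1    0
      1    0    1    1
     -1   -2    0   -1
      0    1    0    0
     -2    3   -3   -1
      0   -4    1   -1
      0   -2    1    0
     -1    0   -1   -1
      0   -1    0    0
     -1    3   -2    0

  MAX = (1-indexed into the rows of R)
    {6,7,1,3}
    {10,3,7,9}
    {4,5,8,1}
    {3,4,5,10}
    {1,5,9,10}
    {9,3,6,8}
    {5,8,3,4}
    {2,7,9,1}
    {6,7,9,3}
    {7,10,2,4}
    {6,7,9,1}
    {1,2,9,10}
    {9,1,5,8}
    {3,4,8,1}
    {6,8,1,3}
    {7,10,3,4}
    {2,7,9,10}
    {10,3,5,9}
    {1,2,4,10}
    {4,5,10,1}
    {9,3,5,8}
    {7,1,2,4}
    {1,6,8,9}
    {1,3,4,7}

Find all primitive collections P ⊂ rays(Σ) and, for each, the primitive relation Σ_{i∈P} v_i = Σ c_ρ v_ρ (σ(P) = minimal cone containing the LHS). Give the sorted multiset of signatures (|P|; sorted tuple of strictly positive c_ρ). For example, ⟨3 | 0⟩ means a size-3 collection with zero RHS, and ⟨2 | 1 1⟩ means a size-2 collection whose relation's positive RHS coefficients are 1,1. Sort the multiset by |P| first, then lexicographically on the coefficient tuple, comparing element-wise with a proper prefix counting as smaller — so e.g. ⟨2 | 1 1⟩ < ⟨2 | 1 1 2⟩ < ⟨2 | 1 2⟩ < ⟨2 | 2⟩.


Σ has 15 primitive collections:

  {2,8}:  v_{2} + v_{8} = 0  ⇒ sig = ⟨2 | 0⟩
  {4,9}:  v_{4} + v_{9} = 0  ⇒ sig = ⟨2 | 0⟩
  {2,3}:  v_{2} + v_{3} = v_{7}  ⇒ sig = ⟨2 | 1⟩
  {2,5}:  v_{2} + v_{5} = v_{10}  ⇒ sig = ⟨2 | 1⟩
  {7,8}:  v_{7} + v_{8} = v_{3}  ⇒ sig = ⟨2 | 1⟩
  {8,10}:  v_{8} + v_{10} = v_{5}  ⇒ sig = ⟨2 | 1⟩
  {4,6}:  v_{4} + v_{6} = v_{1} + v_{3}  ⇒ sig = ⟨2 | 1 1⟩
  {5,7}:  v_{5} + v_{7} = v_{3} + v_{10}  ⇒ sig = ⟨2 | 1 1⟩
  {6,10}:  v_{6} + v_{10} = v_{8} + v_{9}  ⇒ sig = ⟨2 | 1 1⟩
  {2,6}:  v_{2} + v_{6} = v_{1} + v_{7} + v_{9}  ⇒ sig = ⟨2 | 1 1 1⟩
  {5,6}:  v_{5} + v_{6} = 2·v_{8} + v_{9}  ⇒ sig = ⟨2 | 1 2⟩
  {1,7,10}:  v_{1} + v_{7} + v_{10} = 0  ⇒ sig = ⟨3 | 0⟩
  {1,3,9}:  v_{1} + v_{3} + v_{9} = v_{6}  ⇒ sig = ⟨3 | 1⟩
  {1,3,10}:  v_{1} + v_{3} + v_{10} = v_{8}  ⇒ sig = ⟨3 | 1⟩
  {1,3,5}:  v_{1} + v_{3} + v_{5} = 2·v_{8}  ⇒ sig = ⟨3 | 2⟩

so the primitive-relation signature multiset is
[⟨2 | 0⟩, ⟨2 | 0⟩, ⟨2 | 1⟩, ⟨2 | 1⟩, ⟨2 | 1⟩, ⟨2 | 1⟩, ⟨2 | 1 1⟩, ⟨2 | 1 1⟩, ⟨2 | 1 1⟩, ⟨2 | 1 1 1⟩, ⟨2 | 1 2⟩, ⟨3 | 0⟩, ⟨3 | 1⟩, ⟨3 | 1⟩, ⟨3 | 2⟩]


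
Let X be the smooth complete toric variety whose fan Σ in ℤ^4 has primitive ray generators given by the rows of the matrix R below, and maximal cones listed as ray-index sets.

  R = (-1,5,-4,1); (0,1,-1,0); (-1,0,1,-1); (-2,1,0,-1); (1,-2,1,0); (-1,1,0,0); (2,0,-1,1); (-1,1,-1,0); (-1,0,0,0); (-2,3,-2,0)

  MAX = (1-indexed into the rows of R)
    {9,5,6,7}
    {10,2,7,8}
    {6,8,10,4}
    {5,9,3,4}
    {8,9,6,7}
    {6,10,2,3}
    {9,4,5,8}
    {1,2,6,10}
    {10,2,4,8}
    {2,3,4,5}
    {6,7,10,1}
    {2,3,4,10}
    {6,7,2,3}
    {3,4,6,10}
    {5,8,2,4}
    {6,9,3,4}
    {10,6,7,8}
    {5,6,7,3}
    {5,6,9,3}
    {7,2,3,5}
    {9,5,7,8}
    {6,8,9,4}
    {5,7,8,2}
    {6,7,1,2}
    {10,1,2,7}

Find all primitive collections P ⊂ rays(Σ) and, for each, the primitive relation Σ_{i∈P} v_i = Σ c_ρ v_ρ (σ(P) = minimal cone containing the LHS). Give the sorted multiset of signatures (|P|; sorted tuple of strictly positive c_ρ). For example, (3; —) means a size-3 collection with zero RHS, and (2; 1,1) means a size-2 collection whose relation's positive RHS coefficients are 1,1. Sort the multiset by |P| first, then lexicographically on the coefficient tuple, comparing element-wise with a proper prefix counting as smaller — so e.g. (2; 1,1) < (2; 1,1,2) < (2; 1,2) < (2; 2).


Minimal non-faces — 18 found among 10 rays, 25 max cones:

  P = {2,9}:  v_{2} + v_{9} = v_{8} — sig = (2; 1)
  P = {3,8}:  v_{3} + v_{8} = v_{4} — sig = (2; 1)
  P = {4,7}:  v_{4} + v_{7} = v_{2} — sig = (2; 1)
  P = {5,10}:  v_{5} + v_{10} = v_{8} — sig = (2; 1)
  P = {1,5}:  v_{1} + v_{5} = v_{7} + v_{10} — sig = (2; 1,1)
  P = {1,9}:  v_{1} + v_{9} = v_{6} + v_{7} + v_{8} + v_{10} — sig = (2; 1,1,1,1)
  P = {1,4}:  v_{1} + v_{4} = 2·v_{2} + v_{6} + v_{10} — sig = (2; 1,1,2)
  P = {1,8}:  v_{1} + v_{8} = v_{7} + 2·v_{10} — sig = (2; 1,2)
  P = {9,10}:  v_{9} + v_{10} = v_{6} + 2·v_{8} — sig = (2; 1,2)
  P = {1,3}:  v_{1} + v_{3} = 3·v_{2} + 2·v_{6} — sig = (2; 2,3)
  P = {2,5,6}:  v_{2} + v_{5} + v_{6} = 0 — sig = (3; —)
  P = {3,7,9}:  v_{3} + v_{7} + v_{9} = 0 — sig = (3; —)
  P = {2,6,8}:  v_{2} + v_{6} + v_{8} = v_{10} — sig = (3; 1)
  P = {5,6,8}:  v_{5} + v_{6} + v_{8} = v_{9} — sig = (3; 1)
  P = {2,4,6}:  v_{2} + v_{4} + v_{6} = v_{3} + v_{10} — sig = (3; 1,1)
  P = {4,5,6}:  v_{4} + v_{5} + v_{6} = v_{3} + v_{9} — sig = (3; 1,1)
  P = {3,7,10}:  v_{3} + v_{7} + v_{10} = 2·v_{2} + v_{6} — sig = (3; 1,2)
  P = {2,6,7,10}:  v_{2} + v_{6} + v_{7} + v_{10} = v_{1} — sig = (4; 1)

so the primitive-relation signature multiset is
    |P|=2: 10 collections, coeffs (1), (1), (1), (1), (1,1), (1,1,1,1), (1,1,2), (1,2), (1,2), (2,3)
    |P|=3: 7 collections, coeffs (), (), (1), (1), (1,1), (1,1), (1,2)
    |P|=4: 1 collection, coeffs (1)


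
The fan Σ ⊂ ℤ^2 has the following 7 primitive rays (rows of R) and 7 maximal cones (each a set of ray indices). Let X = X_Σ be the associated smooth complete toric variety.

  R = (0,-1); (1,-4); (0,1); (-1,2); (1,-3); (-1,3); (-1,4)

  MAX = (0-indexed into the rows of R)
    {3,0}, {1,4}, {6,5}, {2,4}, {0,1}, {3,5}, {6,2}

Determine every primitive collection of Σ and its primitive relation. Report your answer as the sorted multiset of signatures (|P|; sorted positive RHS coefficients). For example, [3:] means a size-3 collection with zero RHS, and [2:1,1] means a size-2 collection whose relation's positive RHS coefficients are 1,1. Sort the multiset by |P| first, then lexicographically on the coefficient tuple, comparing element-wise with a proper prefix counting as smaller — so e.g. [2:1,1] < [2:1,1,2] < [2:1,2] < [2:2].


Minimal non-faces — 14 found among 7 rays, 7 max cones:

  P={0,2}:  v_{0} + v_{2} = 0 — sig = [2:]
  P={1,6}:  v_{1} + v_{6} = 0 — sig = [2:]
  P={4,5}:  v_{4} + v_{5} = 0 — sig = [2:]
  P={0,4}:  v_{0} + v_{4} = v_{1} — sig = [2:1]
  P={0,5}:  v_{0} + v_{5} = v_{3} — sig = [2:1]
  P={0,6}:  v_{0} + v_{6} = v_{5} — sig = [2:1]
  P={1,2}:  v_{1} + v_{2} = v_{4} — sig = [2:1]
  P={1,5}:  v_{1} + v_{5} = v_{0} — sig = [2:1]
  P={2,3}:  v_{2} + v_{3} = v_{5} — sig = [2:1]
  P={2,5}:  v_{2} + v_{5} = v_{6} — sig = [2:1]
  P={3,4}:  v_{3} + v_{4} = v_{0} — sig = [2:1]
  P={4,6}:  v_{4} + v_{6} = v_{2} — sig = [2:1]
  P={1,3}:  v_{1} + v_{3} = 2·v_{0} — sig = [2:2]
  P={3,6}:  v_{3} + v_{6} = 2·v_{5} — sig = [2:2]

Hence PRS(X_Σ) =
    [2:]
    [2:]
    [2:]
    [2:1]
    [2:1]
    [2:1]
    [2:1]
    [2:1]
    [2:1]
    [2:1]
    [2:1]
    [2:1]
    [2:2]
    [2:2]


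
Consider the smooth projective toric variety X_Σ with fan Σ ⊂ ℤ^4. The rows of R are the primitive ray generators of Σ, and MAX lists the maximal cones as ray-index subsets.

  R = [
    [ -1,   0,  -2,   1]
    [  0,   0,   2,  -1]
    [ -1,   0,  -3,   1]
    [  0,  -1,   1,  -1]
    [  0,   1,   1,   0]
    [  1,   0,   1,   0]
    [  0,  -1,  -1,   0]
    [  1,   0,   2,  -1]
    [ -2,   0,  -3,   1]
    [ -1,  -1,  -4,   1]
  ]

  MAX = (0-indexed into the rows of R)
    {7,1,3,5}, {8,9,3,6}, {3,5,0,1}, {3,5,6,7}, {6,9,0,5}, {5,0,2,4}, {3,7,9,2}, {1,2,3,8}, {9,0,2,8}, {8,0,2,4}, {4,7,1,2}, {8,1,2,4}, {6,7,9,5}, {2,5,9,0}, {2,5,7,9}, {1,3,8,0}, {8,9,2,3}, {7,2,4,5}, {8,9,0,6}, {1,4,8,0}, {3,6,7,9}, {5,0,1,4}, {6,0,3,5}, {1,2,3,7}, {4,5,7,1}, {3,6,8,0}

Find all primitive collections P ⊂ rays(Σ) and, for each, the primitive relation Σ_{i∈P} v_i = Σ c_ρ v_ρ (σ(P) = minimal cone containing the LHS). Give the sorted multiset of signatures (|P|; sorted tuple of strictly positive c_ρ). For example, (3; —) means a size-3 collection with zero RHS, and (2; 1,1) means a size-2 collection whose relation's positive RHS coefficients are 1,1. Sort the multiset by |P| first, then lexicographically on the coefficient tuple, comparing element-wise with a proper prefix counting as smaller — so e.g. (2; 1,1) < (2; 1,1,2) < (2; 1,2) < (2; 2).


The 15 primitive collections of Σ (r=10, n=4):

  • {0,7}:  v_{0} + v_{7} = 0  →  sig = (2; —)
  • {4,6}:  v_{4} + v_{6} = 0  →  sig = (2; —)
  • {1,6}:  v_{1} + v_{6} = v_{3}  →  sig = (2; 1)
  • {2,6}:  v_{2} + v_{6} = v_{9}  →  sig = (2; 1)
  • {3,4}:  v_{3} + v_{4} = v_{1}  →  sig = (2; 1)
  • {4,9}:  v_{4} + v_{9} = v_{2}  →  sig = (2; 1)
  • {5,8}:  v_{5} + v_{8} = v_{0}  →  sig = (2; 1)
  • {1,9}:  v_{1} + v_{9} = v_{2} + v_{3}  →  sig = (2; 1,1)
  • {7,8}:  v_{7} + v_{8} = v_{1} + v_{2}  →  sig = (2; 1,1)
  • {1,2,5}:  v_{1} + v_{2} + v_{5} = 0  →  sig = (3; —)
  • {0,1,2}:  v_{0} + v_{1} + v_{2} = v_{8}  →  sig = (3; 1)
  • {2,3,5}:  v_{2} + v_{3} + v_{5} = v_{6}  →  sig = (3; 1)
  • {0,2,3}:  v_{0} + v_{2} + v_{3} = v_{6} + v_{8}  →  sig = (3; 1,1)
  • {0,3,9}:  v_{0} + v_{3} + v_{9} = 2·v_{6} + v_{8}  →  sig = (3; 1,2)
  • {3,5,9}:  v_{3} + v_{5} + v_{9} = 2·v_{6}  →  sig = (3; 2)

Hence PRS(X_Σ) =
    |P|=2: 9 collections, coeffs (), (), (1), (1), (1), (1), (1), (1,1), (1,1)
    |P|=3: 6 collections, coeffs (), (1), (1), (1,1), (1,2), (2)


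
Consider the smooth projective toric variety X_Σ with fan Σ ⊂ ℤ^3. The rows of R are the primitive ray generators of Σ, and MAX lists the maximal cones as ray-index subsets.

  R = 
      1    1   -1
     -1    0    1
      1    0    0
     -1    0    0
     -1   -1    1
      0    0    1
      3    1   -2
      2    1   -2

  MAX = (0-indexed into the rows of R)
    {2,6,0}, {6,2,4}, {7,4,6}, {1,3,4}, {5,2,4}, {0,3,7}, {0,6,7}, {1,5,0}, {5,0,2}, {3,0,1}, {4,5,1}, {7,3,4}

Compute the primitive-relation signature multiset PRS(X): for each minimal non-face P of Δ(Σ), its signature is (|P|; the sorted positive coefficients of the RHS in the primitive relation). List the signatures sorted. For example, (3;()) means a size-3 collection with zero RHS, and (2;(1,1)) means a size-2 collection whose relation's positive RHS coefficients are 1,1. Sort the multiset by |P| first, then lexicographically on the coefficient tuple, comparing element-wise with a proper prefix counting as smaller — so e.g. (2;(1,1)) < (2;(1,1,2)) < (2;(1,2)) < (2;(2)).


10 collections generate NE(X_Σ); each relation:

  {0,4}:  v_{0} + v_{4} = 0  so sig = (2;())
  {2,3}:  v_{2} + v_{3} = 0  so sig = (2;())
  {1,2}:  v_{1} + v_{2} = v_{5}  so sig = (2;(1))
  {1,7}:  v_{1} + v_{7} = v_{0}  so sig = (2;(1))
  {2,7}:  v_{2} + v_{7} = v_{6}  so sig = (2;(1))
  {3,5}:  v_{3} + v_{5} = v_{1}  so sig = (2;(1))
  {3,6}:  v_{3} + v_{6} = v_{7}  so sig = (2;(1))
  {1,6}:  v_{1} + v_{6} = v_{0} + v_{2}  so sig = (2;(1,1))
  {5,7}:  v_{5} + v_{7} = v_{0} + v_{2}  so sig = (2;(1,1))
  {5,6}:  v_{5} + v_{6} = v_{0} + 2·v_{2}  so sig = (2;(1,2))

so the primitive-relation signature multiset is
[(2;()), (2;()), (2;(1)), (2;(1)), (2;(1)), (2;(1)), (2;(1)), (2;(1,1)), (2;(1,1)), (2;(1,2))]


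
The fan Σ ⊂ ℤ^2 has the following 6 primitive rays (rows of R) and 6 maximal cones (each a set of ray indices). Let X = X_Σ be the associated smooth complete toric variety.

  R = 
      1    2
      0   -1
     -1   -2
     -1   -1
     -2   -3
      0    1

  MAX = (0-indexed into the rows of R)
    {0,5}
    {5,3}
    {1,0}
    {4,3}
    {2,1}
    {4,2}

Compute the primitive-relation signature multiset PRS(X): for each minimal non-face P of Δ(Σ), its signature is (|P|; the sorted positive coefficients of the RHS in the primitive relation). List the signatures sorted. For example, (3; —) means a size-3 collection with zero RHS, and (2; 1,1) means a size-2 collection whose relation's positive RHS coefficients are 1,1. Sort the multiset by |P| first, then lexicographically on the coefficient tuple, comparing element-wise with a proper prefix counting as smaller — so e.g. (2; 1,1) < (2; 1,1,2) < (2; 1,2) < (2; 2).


9 collections generate NE(X_Σ); each relation:

  P={0,2}:  v_{0} + v_{2} = 0  ⟹  sig = (2; —)
  P={1,5}:  v_{1} + v_{5} = 0  ⟹  sig = (2; —)
  P={0,3}:  v_{0} + v_{3} = v_{5}  ⟹  sig = (2; 1)
  P={0,4}:  v_{0} + v_{4} = v_{3}  ⟹  sig = (2; 1)
  P={1,3}:  v_{1} + v_{3} = v_{2}  ⟹  sig = (2; 1)
  P={2,3}:  v_{2} + v_{3} = v_{4}  ⟹  sig = (2; 1)
  P={2,5}:  v_{2} + v_{5} = v_{3}  ⟹  sig = (2; 1)
  P={1,4}:  v_{1} + v_{4} = 2·v_{2}  ⟹  sig = (2; 2)
  P={4,5}:  v_{4} + v_{5} = 2·v_{3}  ⟹  sig = (2; 2)

Signatures (|P|; sorted positive RHS coefficients), sorted:
    |P|=2: 9 collections, coeffs (), (), (1), (1), (1), (1), (1), (2), (2)


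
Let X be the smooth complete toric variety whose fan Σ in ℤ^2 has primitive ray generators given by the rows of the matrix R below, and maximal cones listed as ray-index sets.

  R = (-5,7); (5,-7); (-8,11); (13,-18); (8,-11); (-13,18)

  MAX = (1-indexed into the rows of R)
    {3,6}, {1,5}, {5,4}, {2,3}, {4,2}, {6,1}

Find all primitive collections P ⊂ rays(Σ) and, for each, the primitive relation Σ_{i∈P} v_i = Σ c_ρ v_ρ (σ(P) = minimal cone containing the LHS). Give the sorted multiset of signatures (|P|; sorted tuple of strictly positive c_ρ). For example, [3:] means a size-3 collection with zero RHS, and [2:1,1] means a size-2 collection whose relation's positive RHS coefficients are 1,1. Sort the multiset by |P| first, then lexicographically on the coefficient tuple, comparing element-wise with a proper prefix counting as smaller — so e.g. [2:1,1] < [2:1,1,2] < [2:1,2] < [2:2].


9 collections generate NE(X_Σ); each relation:

  {1,2}:  v_{1} + v_{2} = 0  ⟹  sig = [2:]
  {3,5}:  v_{3} + v_{5} = 0  ⟹  sig = [2:]
  {4,6}:  v_{4} + v_{6} = 0  ⟹  sig = [2:]
  {1,3}:  v_{1} + v_{3} = v_{6}  ⟹  sig = [2:1]
  {1,4}:  v_{1} + v_{4} = v_{5}  ⟹  sig = [2:1]
  {2,5}:  v_{2} + v_{5} = v_{4}  ⟹  sig = [2:1]
  {2,6}:  v_{2} + v_{6} = v_{3}  ⟹  sig = [2:1]
  {3,4}:  v_{3} + v_{4} = v_{2}  ⟹  sig = [2:1]
  {5,6}:  v_{5} + v_{6} = v_{1}  ⟹  sig = [2:1]

Signatures (|P|; sorted positive RHS coefficients), sorted:
[[2:], [2:], [2:], [2:1], [2:1], [2:1], [2:1], [2:1], [2:1]]


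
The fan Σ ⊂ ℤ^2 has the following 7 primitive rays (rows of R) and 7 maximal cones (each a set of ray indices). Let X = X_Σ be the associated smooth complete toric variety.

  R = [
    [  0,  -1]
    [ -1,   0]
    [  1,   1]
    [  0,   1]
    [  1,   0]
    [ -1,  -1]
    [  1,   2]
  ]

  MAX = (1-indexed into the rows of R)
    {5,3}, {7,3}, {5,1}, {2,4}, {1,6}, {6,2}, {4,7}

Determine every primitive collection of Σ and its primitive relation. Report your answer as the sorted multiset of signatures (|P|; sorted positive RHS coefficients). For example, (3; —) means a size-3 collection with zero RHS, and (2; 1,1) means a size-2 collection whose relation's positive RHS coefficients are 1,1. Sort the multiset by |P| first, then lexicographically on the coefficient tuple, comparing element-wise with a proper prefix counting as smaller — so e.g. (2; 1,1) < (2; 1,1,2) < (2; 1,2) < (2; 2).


14 minimal non-faces of Δ(Σ) (on 7 rays):

  {1,4}:  v_{1} + v_{4} = 0  so sig = (2; —)
  {2,5}:  v_{2} + v_{5} = 0  so sig = (2; —)
  {3,6}:  v_{3} + v_{6} = 0  so sig = (2; —)
  {1,2}:  v_{1} + v_{2} = v_{6}  so sig = (2; 1)
  {1,3}:  v_{1} + v_{3} = v_{5}  so sig = (2; 1)
  {1,7}:  v_{1} + v_{7} = v_{3}  so sig = (2; 1)
  {2,3}:  v_{2} + v_{3} = v_{4}  so sig = (2; 1)
  {3,4}:  v_{3} + v_{4} = v_{7}  so sig = (2; 1)
  {4,5}:  v_{4} + v_{5} = v_{3}  so sig = (2; 1)
  {4,6}:  v_{4} + v_{6} = v_{2}  so sig = (2; 1)
  {5,6}:  v_{5} + v_{6} = v_{1}  so sig = (2; 1)
  {6,7}:  v_{6} + v_{7} = v_{4}  so sig = (2; 1)
  {2,7}:  v_{2} + v_{7} = 2·v_{4}  so sig = (2; 2)
  {5,7}:  v_{5} + v_{7} = 2·v_{3}  so sig = (2; 2)

so the primitive-relation signature multiset is
{ (2; —) ×3,  (2; 1) ×9,  (2; 2) ×2 }


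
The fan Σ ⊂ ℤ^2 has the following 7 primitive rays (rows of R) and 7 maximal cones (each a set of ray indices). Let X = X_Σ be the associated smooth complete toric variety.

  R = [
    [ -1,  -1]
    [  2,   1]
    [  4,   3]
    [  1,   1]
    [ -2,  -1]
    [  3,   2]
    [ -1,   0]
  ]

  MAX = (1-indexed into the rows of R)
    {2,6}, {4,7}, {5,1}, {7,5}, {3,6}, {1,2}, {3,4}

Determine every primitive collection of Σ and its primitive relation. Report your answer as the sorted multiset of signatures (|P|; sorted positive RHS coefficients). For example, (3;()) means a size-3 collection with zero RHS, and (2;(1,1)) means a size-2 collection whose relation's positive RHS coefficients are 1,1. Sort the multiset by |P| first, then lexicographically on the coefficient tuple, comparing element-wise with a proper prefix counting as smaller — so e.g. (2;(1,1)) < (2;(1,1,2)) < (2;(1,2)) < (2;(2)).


|primitive collections| = 14. Relations:

  {1,4}:  v_{1} + v_{4} = 0  so sig = (2;())
  {2,5}:  v_{2} + v_{5} = 0  so sig = (2;())
  {1,3}:  v_{1} + v_{3} = v_{6}  so sig = (2;(1))
  {1,6}:  v_{1} + v_{6} = v_{2}  so sig = (2;(1))
  {1,7}:  v_{1} + v_{7} = v_{5}  so sig = (2;(1))
  {2,4}:  v_{2} + v_{4} = v_{6}  so sig = (2;(1))
  {2,7}:  v_{2} + v_{7} = v_{4}  so sig = (2;(1))
  {4,5}:  v_{4} + v_{5} = v_{7}  so sig = (2;(1))
  {4,6}:  v_{4} + v_{6} = v_{3}  so sig = (2;(1))
  {5,6}:  v_{5} + v_{6} = v_{4}  so sig = (2;(1))
  {2,3}:  v_{2} + v_{3} = 2·v_{6}  so sig = (2;(2))
  {3,5}:  v_{3} + v_{5} = 2·v_{4}  so sig = (2;(2))
  {6,7}:  v_{6} + v_{7} = 2·v_{4}  so sig = (2;(2))
  {3,7}:  v_{3} + v_{7} = 3·v_{4}  so sig = (2;(3))

so the primitive-relation signature multiset is
[(2;()), (2;()), (2;(1)), (2;(1)), (2;(1)), (2;(1)), (2;(1)), (2;(1)), (2;(1)), (2;(1)), (2;(2)), (2;(2)), (2;(2)), (2;(3))]


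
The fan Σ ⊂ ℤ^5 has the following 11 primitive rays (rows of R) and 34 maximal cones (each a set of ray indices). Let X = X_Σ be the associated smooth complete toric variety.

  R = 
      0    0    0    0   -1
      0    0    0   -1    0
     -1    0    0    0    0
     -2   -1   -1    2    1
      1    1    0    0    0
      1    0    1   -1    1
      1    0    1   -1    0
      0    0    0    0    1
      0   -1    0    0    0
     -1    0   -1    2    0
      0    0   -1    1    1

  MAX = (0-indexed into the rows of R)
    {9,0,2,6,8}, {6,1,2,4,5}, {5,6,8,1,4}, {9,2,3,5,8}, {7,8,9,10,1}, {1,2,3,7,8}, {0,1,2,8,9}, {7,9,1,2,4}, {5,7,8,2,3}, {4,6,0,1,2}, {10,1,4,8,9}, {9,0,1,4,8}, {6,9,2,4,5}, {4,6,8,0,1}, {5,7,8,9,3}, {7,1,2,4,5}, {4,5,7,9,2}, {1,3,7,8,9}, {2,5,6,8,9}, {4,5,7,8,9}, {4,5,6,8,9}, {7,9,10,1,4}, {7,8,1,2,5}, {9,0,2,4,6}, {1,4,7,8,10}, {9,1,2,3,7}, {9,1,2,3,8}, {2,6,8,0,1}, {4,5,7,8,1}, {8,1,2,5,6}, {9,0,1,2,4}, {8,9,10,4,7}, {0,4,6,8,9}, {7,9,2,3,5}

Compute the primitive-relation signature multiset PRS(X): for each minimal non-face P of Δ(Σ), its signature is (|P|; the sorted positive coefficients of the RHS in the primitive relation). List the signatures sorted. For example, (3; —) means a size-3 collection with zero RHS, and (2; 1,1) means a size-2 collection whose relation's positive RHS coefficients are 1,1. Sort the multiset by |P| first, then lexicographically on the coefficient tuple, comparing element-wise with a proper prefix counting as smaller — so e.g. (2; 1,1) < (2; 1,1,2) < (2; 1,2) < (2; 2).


|primitive collections| = 17. Relations:

  • {0,7}:  v_{0} + v_{7} = 0 — sig = (2; —)
  • {0,5}:  v_{0} + v_{5} = v_{6} — sig = (2; 1)
  • {6,7}:  v_{6} + v_{7} = v_{5} — sig = (2; 1)
  • {3,4}:  v_{3} + v_{4} = v_{7} + v_{9} — sig = (2; 1,1)
  • {0,3}:  v_{0} + v_{3} = v_{2} + v_{8} + v_{9} — sig = (2; 1,1,1)
  • {2,10}:  v_{2} + v_{10} = v_{1} + v_{7} + v_{9} — sig = (2; 1,1,1)
  • {6,10}:  v_{6} + v_{10} = v_{4} + v_{7} + v_{8} — sig = (2; 1,1,1)
  • {0,10}:  v_{0} + v_{10} = v_{1} + v_{4} + v_{8} + v_{9} — sig = (2; 1,1,1,1)
  • {3,6}:  v_{3} + v_{6} = v_{2} + v_{5} + v_{8} + v_{9} — sig = (2; 1,1,1,1)
  • {5,10}:  v_{5} + v_{10} = v_{4} + 2·v_{7} + v_{8} — sig = (2; 1,1,2)
  • {3,10}:  v_{3} + v_{10} = v_{1} + 2·v_{7} + v_{8} + 2·v_{9} — sig = (2; 1,1,2,2)
  • {1,6,9}:  v_{1} + v_{6} + v_{9} = 0 — sig = (3; —)
  • {2,4,8}:  v_{2} + v_{4} + v_{8} = 0 — sig = (3; —)
  • {1,5,9}:  v_{1} + v_{5} + v_{9} = v_{7} — sig = (3; 1)
  • {1,3,5}:  v_{1} + v_{3} + v_{5} = v_{2} + 2·v_{7} + v_{8} — sig = (3; 1,1,2)
  • {2,7,8,9}:  v_{2} + v_{7} + v_{8} + v_{9} = v_{3} — sig = (4; 1)
  • {1,4,7,8,9}:  v_{1} + v_{4} + v_{7} + v_{8} + v_{9} = v_{10} — sig = (5; 1)

Sorted signature multiset PRS(X):
{ (2; —),  (2; 1) ×2,  (2; 1,1),  (2; 1,1,1) ×3,  (2; 1,1,1,1) ×2,  (2; 1,1,2),  (2; 1,1,2,2),  (3; —) ×2,  (3; 1),  (3; 1,1,2),  (4; 1),  (5; 1) }
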